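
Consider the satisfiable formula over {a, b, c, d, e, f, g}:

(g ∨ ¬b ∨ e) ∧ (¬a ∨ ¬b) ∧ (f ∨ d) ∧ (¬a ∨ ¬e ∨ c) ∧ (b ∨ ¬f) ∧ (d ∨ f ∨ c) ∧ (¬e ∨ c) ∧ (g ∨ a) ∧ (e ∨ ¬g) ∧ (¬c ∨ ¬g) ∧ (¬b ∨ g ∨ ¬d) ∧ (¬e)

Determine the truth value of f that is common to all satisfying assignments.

Suppose f = True.
From the singleton clause (b), b = True.
From the singleton clause (¬a), a = False.
From the singleton clause (g), g = True.
From the singleton clause (e), e = True.
That conflicts with the unit clause (¬e).
So every satisfying assignment has f = False.

False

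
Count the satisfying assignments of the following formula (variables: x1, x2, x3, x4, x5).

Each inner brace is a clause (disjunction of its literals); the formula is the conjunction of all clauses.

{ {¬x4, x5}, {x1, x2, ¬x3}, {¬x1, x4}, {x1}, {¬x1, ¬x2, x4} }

4

There are 2^5 = 32 truth assignments over (x1, x2, x3, x4, x5).
Split on x4. With x4 = True, the clauses containing x4 are satisfied and ¬x4 drops from the rest; 4 of the 2^4 = 16 assignments to the other variables satisfy what remains.
With x4 = False, by the same count on the reduced clause set, 0 assignments work.
Total: 4 + 0 = 4.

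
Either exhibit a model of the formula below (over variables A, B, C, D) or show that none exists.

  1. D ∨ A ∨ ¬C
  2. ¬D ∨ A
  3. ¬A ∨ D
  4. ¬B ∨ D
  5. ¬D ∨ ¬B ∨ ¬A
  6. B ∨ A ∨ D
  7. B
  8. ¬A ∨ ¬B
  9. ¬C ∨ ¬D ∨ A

From the singleton clause (B), B = True.
From the singleton clause (D), D = True.
From the singleton clause (A), A = True.
But (¬A) is also a unit clause — contradiction.

UNSATISFIABLE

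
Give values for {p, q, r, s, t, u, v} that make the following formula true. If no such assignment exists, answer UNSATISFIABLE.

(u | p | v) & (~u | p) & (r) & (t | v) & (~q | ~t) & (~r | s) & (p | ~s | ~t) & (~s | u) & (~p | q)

p=1,  q=1,  r=1,  s=1,  t=0,  u=1,  v=1

From the singleton clause (r), r = 1.
From the singleton clause (s), s = 1.
From the singleton clause (u), u = 1.
From the singleton clause (p), p = 1.
From the singleton clause (q), q = 1.
From the singleton clause (~t), t = 0.
From the singleton clause (v), v = 1.
This assignment satisfies each clause.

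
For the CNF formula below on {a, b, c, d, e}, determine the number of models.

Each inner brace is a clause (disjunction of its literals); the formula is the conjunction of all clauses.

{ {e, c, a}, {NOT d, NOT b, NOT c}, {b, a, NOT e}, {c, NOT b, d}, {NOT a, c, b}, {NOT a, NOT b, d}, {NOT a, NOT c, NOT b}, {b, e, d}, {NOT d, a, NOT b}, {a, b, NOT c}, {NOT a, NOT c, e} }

6

There are 2^5 = 32 truth assignments over (a, b, c, d, e).
Split on c. With c = true, the clauses containing c are satisfied and NOT c drops from the rest; 4 of the 2^4 = 16 assignments to the other variables satisfy what remains.
With c = false, by the same count on the reduced clause set, 2 assignments work.
(One model: a=F, b=T, c=T, d=F, e=F.)
Total: 4 + 2 = 6.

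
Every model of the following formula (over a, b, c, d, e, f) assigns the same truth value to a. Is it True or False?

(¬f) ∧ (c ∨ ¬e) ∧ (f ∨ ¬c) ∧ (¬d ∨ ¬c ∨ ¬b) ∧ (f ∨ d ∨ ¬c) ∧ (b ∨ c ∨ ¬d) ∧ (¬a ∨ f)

Suppose a = True.
(¬f) alone gives f = False.
That conflicts with the unit clause (f).
So every satisfying assignment has a = False.

False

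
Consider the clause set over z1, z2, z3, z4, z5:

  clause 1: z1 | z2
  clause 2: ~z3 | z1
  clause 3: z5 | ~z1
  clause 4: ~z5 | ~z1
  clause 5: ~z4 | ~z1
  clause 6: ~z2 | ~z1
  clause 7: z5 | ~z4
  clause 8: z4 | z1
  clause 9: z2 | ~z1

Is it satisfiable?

Yes, satisfiable

Suppose z1 = 0.
Unit clause (z2) forces z2 = 1.
Unit clause (~z3) forces z3 = 0.
Unit clause (z4) forces z4 = 1.
Unit clause (z5) forces z5 = 1.
All clauses are satisfied.
A satisfying assignment: z1 ↦ 0, z2 ↦ 1, z3 ↦ 0, z4 ↦ 1, z5 ↦ 1.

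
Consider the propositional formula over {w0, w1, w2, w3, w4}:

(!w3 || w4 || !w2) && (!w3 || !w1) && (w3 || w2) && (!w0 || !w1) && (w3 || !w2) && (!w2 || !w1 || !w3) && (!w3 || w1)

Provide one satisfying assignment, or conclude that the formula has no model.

UNSATISFIABLE

Try w3 = false.
The clause (w2) is unit, so w2 = true.
Now (!w2) is unsatisfied and unit — conflict.
Undo w3 and try w3 = true.
The clause (!w1) is unit, so w1 = false.
Now (w1) is unsatisfied and unit — conflict.
Both values of w3 lead to a conflict.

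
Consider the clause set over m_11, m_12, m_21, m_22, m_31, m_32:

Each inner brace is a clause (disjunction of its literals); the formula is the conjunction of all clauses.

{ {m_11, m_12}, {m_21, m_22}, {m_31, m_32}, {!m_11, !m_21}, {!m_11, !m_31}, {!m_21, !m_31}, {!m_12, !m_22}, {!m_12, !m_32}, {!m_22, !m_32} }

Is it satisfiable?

Branch on m_11: set m_11 = true.
Unit clause (!m_21) forces m_21 = false.
Unit clause (m_22) forces m_22 = true.
Unit clause (!m_31) forces m_31 = false.
Unit clause (m_32) forces m_32 = true.
That conflicts with the unit clause (!m_32).
That branch fails; take m_11 = false instead.
Unit clause (m_12) forces m_12 = true.
Unit clause (!m_22) forces m_22 = false.
Unit clause (m_21) forces m_21 = true.
Unit clause (!m_31) forces m_31 = false.
Unit clause (m_32) forces m_32 = true.
That conflicts with the unit clause (!m_32).
Neither m_11 = true nor m_11 = false works.
No assignment satisfies every clause.

Unsatisfiable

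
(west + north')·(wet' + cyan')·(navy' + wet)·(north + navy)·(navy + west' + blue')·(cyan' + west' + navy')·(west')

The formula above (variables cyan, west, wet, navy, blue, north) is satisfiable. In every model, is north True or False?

False

Suppose north = 1.
Unit clause (west) forces west = 1.
That conflicts with the unit clause (west').
So every satisfying assignment has north = False.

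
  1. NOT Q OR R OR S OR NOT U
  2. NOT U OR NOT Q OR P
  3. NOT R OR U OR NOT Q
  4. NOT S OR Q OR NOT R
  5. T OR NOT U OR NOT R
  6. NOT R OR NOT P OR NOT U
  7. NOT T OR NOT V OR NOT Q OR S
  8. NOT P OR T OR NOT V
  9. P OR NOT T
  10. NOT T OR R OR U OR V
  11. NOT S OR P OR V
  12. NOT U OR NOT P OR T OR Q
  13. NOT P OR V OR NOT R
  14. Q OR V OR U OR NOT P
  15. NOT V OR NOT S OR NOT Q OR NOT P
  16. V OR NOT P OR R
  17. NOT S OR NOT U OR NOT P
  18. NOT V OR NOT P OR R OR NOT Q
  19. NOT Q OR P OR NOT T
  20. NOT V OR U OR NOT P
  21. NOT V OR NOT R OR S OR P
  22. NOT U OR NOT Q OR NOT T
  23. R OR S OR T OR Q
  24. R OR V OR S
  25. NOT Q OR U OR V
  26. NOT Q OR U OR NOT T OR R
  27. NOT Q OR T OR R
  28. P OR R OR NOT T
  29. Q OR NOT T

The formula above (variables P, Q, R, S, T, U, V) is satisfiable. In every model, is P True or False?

False

Suppose P = true.
Try R = false.
(V) alone gives V = true.
(T) alone gives T = true.
(NOT Q) alone gives Q = false.
But (Q) is also a unit clause — contradiction.
Undo R and try R = true.
(NOT U) alone gives U = false.
(NOT Q) alone gives Q = false.
(NOT S) alone gives S = false.
(V) alone gives V = true.
But (NOT V) is also a unit clause — contradiction.
Neither R = true nor R = false works.
So every satisfying assignment has P = False.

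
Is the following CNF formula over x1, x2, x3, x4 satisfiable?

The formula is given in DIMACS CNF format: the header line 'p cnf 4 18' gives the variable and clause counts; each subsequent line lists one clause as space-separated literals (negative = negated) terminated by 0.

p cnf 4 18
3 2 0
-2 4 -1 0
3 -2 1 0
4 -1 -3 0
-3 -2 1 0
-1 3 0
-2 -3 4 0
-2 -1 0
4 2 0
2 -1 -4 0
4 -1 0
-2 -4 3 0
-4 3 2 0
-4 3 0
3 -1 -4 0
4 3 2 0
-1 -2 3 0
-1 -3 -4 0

Branch on x3: set x3 = True.
Branch on x4: set x4 = True.
(¬x1) alone gives x1 = False.
(¬x2) alone gives x2 = False.
This assignment satisfies each clause.
A satisfying assignment: x1=False; x2=False; x3=True; x4=True.

Yes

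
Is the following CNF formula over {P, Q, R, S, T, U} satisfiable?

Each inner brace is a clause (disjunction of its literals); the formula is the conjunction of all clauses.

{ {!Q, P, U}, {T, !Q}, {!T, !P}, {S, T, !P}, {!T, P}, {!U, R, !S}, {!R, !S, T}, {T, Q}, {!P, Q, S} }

No

Branch on T: set T = true.
The clause (!P) is unit, so P = false.
Now (P) is unsatisfied and unit — conflict.
Backtrack on T: now try T = false.
The clause (!Q) is unit, so Q = false.
Now (Q) is unsatisfied and unit — conflict.
Both values of T lead to a conflict.
No assignment satisfies every clause.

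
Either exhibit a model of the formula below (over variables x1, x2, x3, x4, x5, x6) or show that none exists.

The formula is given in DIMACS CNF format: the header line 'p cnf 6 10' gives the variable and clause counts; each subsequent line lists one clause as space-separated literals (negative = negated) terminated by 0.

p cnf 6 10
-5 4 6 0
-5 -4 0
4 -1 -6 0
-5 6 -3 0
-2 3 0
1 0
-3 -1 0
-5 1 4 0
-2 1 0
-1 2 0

UNSATISFIABLE

The clause (x1) is unit, so x1 = True.
The clause (¬x3) is unit, so x3 = False.
The clause (¬x2) is unit, so x2 = False.
Now (x2) is unsatisfied and unit — conflict.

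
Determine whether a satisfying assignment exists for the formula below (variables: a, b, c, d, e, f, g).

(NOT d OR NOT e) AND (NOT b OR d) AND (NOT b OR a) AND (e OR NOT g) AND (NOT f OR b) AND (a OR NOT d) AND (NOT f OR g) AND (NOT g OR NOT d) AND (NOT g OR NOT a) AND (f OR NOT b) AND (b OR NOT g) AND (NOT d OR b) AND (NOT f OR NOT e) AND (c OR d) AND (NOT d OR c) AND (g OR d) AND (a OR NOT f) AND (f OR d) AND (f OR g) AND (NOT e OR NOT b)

Suppose d = false.
The clause (NOT b) is unit, so b = false.
The clause (NOT f) is unit, so f = false.
That conflicts with the unit clause (f).
That branch fails; take d = true instead.
The clause (NOT e) is unit, so e = false.
The clause (NOT g) is unit, so g = false.
The clause (a) is unit, so a = true.
The clause (NOT f) is unit, so f = false.
That conflicts with the unit clause (f).
Either choice for d ends in contradiction.
No assignment satisfies every clause.

No, unsatisfiable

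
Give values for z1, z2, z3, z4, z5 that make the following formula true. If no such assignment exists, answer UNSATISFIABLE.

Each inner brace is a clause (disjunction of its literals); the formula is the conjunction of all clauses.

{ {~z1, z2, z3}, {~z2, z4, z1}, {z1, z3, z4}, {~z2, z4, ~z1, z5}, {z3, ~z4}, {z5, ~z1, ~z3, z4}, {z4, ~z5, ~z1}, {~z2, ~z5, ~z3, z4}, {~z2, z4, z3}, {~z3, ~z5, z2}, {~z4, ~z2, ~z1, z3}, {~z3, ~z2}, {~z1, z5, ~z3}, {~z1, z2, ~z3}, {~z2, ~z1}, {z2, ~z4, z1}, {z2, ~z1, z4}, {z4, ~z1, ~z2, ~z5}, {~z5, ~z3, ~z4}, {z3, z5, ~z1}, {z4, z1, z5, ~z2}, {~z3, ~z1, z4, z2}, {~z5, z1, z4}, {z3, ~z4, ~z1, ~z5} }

Try z3 = 1.
Unit clause (~z2) forces z2 = 0.
Unit clause (~z5) forces z5 = 0.
Unit clause (~z1) forces z1 = 0.
Unit clause (~z4) forces z4 = 0.
All clauses are satisfied.

z1: 0,  z2: 0,  z3: 1,  z4: 0,  z5: 0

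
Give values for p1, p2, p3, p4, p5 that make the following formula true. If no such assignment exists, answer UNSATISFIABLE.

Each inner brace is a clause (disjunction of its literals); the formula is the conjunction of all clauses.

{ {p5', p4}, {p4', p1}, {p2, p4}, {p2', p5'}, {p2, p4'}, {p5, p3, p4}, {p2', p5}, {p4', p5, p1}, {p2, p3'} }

Branch on p5: set p5 = 0.
The clause (p2') is unit, so p2 = 0.
The clause (p4) is unit, so p4 = 1.
That conflicts with the unit clause (p4').
Backtrack on p5: now try p5 = 1.
The clause (p4) is unit, so p4 = 1.
The clause (p1) is unit, so p1 = 1.
The clause (p2') is unit, so p2 = 0.
That conflicts with the unit clause (p2).
Both values of p5 lead to a conflict.

UNSATISFIABLE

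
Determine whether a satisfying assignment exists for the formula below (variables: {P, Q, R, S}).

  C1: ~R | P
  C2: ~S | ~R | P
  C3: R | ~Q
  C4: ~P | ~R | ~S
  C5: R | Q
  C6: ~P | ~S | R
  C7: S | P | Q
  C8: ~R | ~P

Suppose R = 0.
The clause (~Q) is unit, so Q = 0.
That conflicts with the unit clause (Q).
So R must be the other value — set R = 1.
The clause (P) is unit, so P = 1.
That conflicts with the unit clause (~P).
Either choice for R ends in contradiction.
No assignment satisfies every clause.

No, unsatisfiable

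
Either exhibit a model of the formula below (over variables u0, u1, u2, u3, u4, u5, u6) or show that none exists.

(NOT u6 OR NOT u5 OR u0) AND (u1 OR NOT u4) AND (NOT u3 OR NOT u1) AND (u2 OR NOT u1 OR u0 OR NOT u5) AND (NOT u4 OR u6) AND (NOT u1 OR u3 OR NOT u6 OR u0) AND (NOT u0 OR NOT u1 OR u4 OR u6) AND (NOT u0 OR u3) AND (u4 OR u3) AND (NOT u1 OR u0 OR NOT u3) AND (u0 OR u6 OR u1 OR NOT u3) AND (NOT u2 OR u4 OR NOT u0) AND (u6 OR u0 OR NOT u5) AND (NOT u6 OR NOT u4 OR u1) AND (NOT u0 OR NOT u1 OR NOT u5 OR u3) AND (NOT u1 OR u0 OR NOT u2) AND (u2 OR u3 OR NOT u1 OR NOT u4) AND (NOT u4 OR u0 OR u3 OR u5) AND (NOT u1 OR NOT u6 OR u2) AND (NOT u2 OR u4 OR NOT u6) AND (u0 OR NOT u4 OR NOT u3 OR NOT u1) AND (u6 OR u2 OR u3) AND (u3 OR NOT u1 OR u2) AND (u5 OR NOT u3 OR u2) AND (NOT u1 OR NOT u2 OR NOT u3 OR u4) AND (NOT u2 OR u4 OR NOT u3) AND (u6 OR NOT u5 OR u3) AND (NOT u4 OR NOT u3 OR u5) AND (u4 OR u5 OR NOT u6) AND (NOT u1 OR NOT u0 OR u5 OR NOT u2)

Try u1 = false.
The clause (NOT u4) is unit, so u4 = false.
The clause (u3) is unit, so u3 = true.
The clause (NOT u2) is unit, so u2 = false.
The clause (u5) is unit, so u5 = true.
Try u6 = true.
The clause (u0) is unit, so u0 = true.
Every clause now holds.

u0 ↦ true,  u1 ↦ false,  u2 ↦ false,  u3 ↦ true,  u4 ↦ false,  u5 ↦ true,  u6 ↦ true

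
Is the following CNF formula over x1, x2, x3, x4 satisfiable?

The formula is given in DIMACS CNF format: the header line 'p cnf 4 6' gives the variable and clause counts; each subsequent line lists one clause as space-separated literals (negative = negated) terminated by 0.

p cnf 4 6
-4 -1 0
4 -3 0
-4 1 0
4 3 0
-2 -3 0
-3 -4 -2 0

Branch on x4: set x4 = False.
(¬x3) alone gives x3 = False.
But (x3) is also a unit clause — contradiction.
Undo x4 and try x4 = True.
(¬x1) alone gives x1 = False.
But (x1) is also a unit clause — contradiction.
Neither x4 = True nor x4 = False works.
No assignment satisfies every clause.

No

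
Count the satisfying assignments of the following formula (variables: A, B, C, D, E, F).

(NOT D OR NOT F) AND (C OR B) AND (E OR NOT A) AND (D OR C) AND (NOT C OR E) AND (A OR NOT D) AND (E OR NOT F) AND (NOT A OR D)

7

There are 2^6 = 64 truth assignments over (A, B, C, D, E, F).
Split on C. With C = true, the clauses containing C are satisfied and NOT C drops from the rest; 6 of the 2^5 = 32 assignments to the other variables satisfy what remains.
With C = false, by the same count on the reduced clause set, 1 assignment works.
(One model: A=F, B=F, C=T, D=F, E=T, F=F.)
Total: 6 + 1 = 7.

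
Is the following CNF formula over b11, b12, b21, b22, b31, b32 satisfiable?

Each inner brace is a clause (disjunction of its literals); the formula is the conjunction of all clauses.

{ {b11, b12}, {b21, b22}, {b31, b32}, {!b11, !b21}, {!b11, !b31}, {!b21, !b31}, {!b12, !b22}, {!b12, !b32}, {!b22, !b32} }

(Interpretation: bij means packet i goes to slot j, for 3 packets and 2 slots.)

No, unsatisfiable

Branch on b11: set b11 = true.
Unit clause (!b21) forces b21 = false.
Unit clause (b22) forces b22 = true.
Unit clause (!b31) forces b31 = false.
Unit clause (b32) forces b32 = true.
That conflicts with the unit clause (!b32).
That branch fails; take b11 = false instead.
Unit clause (b12) forces b12 = true.
Unit clause (!b22) forces b22 = false.
Unit clause (b21) forces b21 = true.
Unit clause (!b31) forces b31 = false.
Unit clause (b32) forces b32 = true.
That conflicts with the unit clause (!b32).
Either choice for b11 ends in contradiction.
No assignment satisfies every clause.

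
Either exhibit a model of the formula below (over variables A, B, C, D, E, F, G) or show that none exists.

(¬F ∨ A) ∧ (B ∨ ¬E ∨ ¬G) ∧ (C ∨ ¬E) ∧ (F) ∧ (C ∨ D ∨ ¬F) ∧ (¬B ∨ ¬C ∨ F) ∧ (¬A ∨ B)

A=True, B=True, C=True, D=True, E=True, F=True, G=False

The clause (F) is unit, so F = True.
The clause (A) is unit, so A = True.
The clause (B) is unit, so B = True.
Branch on C: set C = True.
No clause remains; D, E, G are free.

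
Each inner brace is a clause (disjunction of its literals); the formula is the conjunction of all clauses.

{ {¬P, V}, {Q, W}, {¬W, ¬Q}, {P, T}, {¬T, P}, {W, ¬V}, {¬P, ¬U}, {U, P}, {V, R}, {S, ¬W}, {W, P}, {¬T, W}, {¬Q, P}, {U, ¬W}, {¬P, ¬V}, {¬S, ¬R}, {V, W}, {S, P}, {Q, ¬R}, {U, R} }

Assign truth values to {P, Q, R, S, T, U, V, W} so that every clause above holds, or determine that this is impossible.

UNSATISFIABLE

Try P = False.
(T) alone gives T = True.
But (¬T) is also a unit clause — contradiction.
That branch fails; take P = True instead.
(V) alone gives V = True.
But (¬V) is also a unit clause — contradiction.
Both values of P lead to a conflict.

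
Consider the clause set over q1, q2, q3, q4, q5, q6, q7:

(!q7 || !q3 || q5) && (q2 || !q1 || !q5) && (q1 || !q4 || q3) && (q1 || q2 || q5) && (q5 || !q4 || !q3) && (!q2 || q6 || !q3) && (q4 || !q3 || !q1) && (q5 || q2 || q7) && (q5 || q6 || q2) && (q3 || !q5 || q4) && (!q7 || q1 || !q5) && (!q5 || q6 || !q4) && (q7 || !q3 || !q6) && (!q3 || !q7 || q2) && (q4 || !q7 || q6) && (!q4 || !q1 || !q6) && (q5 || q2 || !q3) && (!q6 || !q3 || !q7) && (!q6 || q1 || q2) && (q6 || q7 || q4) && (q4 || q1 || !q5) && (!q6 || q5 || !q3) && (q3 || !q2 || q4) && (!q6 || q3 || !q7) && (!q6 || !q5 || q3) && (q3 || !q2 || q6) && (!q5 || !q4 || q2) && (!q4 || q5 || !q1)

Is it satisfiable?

No, unsatisfiable

Branch on q7: set q7 = false.
Branch on q5: set q5 = true.
Branch on q2: set q2 = true.
Branch on q6: set q6 = true.
From the singleton clause (!q3), q3 = false.
Now (q3) is unsatisfied and unit — conflict.
So q6 must be the other value — set q6 = false.
From the singleton clause (!q3), q3 = false.
Now (q3) is unsatisfied and unit — conflict.
Both values of q6 lead to a conflict.
So q2 must be the other value — set q2 = false.
From the singleton clause (!q1), q1 = false.
From the singleton clause (!q6), q6 = false.
From the singleton clause (!q4), q4 = false.
Now (q4) is unsatisfied and unit — conflict.
Both values of q2 lead to a conflict.
So q5 must be the other value — set q5 = false.
From the singleton clause (q2), q2 = true.
Branch on q4: set q4 = false.
From the singleton clause (q6), q6 = true.
From the singleton clause (!q3), q3 = false.
Now (q3) is unsatisfied and unit — conflict.
So q4 must be the other value — set q4 = true.
From the singleton clause (!q3), q3 = false.
From the singleton clause (q1), q1 = true.
Now (!q1) is unsatisfied and unit — conflict.
Both values of q4 lead to a conflict.
Both values of q5 lead to a conflict.
So q7 must be the other value — set q7 = true.
Branch on q3: set q3 = false.
From the singleton clause (!q6), q6 = false.
From the singleton clause (q4), q4 = true.
From the singleton clause (q1), q1 = true.
From the singleton clause (!q5), q5 = false.
Now (q5) is unsatisfied and unit — conflict.
So q3 must be the other value — set q3 = true.
From the singleton clause (q5), q5 = true.
From the singleton clause (q1), q1 = true.
From the singleton clause (q2), q2 = true.
From the singleton clause (q6), q6 = true.
Now (!q6) is unsatisfied and unit — conflict.
Both values of q3 lead to a conflict.
Both values of q7 lead to a conflict.
No assignment satisfies every clause.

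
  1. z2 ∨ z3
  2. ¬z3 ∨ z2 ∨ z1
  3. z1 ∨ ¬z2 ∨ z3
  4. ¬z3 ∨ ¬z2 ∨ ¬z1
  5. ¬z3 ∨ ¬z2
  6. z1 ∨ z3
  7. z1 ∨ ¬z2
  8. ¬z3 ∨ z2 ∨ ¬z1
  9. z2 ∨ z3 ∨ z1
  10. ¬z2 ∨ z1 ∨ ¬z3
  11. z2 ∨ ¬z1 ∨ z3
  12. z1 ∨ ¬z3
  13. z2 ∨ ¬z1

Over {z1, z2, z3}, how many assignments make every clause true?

There are 2^3 = 8 truth assignments over (z1, z2, z3).
Check each against the 13 clauses (columns in the order z1, z2, z3):
  F F F  ✗ fails (z2 ∨ z3)
  F F T  ✗ fails (¬z3 ∨ z2 ∨ z1)
  F T F  ✗ fails (z1 ∨ ¬z2 ∨ z3)
  F T T  ✗ fails (¬z3 ∨ ¬z2)
  T F F  ✗ fails (z2 ∨ z3)
  T F T  ✗ fails (¬z3 ∨ z2 ∨ ¬z1)
  T T F  ✓ satisfies all
  T T T  ✗ fails (¬z3 ∨ ¬z2 ∨ ¬z1)
1 of the 8 rows is a model.

1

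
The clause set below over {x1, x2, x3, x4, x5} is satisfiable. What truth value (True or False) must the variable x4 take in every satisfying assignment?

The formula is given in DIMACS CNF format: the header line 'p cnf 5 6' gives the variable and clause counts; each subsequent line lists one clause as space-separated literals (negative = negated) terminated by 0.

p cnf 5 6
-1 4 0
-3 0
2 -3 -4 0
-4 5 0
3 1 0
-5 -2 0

True

Suppose x4 = False.
Unit clause (¬x1) forces x1 = False.
Unit clause (¬x3) forces x3 = False.
But (x3) is also a unit clause — contradiction.
So every satisfying assignment has x4 = True.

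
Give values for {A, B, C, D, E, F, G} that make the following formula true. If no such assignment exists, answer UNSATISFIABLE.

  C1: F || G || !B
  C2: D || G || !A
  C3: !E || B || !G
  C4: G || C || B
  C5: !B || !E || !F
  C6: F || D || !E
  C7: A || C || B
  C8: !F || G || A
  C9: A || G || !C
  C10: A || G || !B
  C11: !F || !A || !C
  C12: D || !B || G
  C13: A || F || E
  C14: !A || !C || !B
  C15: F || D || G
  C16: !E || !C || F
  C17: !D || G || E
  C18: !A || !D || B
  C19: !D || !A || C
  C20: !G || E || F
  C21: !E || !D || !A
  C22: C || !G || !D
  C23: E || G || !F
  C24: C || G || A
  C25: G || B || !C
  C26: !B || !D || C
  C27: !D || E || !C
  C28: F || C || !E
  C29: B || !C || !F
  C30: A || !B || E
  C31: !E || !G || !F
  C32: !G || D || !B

A ↦ true; B ↦ false; C ↦ false; D ↦ false; E ↦ false; F ↦ true; G ↦ true

Try F = true.
Try B = false.
The clause (!C) is unit, so C = false.
The clause (G) is unit, so G = true.
The clause (!E) is unit, so E = false.
The clause (A) is unit, so A = true.
The clause (!D) is unit, so D = false.
All clauses are satisfied.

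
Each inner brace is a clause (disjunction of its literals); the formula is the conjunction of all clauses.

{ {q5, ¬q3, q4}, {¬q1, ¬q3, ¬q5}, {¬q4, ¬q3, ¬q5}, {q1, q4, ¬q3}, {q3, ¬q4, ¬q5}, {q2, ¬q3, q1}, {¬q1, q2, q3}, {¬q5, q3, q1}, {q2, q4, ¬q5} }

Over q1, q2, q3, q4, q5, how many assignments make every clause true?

There are 2^5 = 32 truth assignments over (q1, q2, q3, q4, q5).
Split on q1. With q1 = True, the clauses containing q1 are satisfied and ¬q1 drops from the rest; 5 of the 2^4 = 16 assignments to the other variables satisfy what remains.
With q1 = False, by the same count on the reduced clause set, 5 assignments work.
Total: 5 + 5 = 10.

10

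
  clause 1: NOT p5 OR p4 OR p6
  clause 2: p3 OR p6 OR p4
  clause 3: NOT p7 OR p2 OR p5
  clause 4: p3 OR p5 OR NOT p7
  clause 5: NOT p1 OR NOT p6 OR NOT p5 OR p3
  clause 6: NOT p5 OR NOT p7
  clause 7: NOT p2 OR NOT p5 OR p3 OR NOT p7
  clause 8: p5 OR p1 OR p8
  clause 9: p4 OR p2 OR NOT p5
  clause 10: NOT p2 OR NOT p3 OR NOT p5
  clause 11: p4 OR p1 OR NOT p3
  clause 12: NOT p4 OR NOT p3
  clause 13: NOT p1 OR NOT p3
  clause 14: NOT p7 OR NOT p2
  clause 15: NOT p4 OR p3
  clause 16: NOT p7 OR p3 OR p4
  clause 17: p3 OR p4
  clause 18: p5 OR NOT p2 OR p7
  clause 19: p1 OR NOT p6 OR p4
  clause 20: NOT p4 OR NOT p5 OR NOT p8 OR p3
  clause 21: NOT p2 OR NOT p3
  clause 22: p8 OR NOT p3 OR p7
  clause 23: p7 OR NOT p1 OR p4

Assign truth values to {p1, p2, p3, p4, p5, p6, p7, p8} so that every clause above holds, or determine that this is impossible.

Try p5 = false.
Try p7 = false.
The clause (NOT p2) is unit, so p2 = false.
Try p1 = true.
The clause (NOT p3) is unit, so p3 = false.
The clause (NOT p4) is unit, so p4 = false.
But (p4) is also a unit clause — contradiction.
Backtrack on p1: now try p1 = false.
The clause (p8) is unit, so p8 = true.
Try p4 = true.
The clause (NOT p3) is unit, so p3 = false.
But (p3) is also a unit clause — contradiction.
Backtrack on p4: now try p4 = false.
The clause (NOT p3) is unit, so p3 = false.
But (p3) is also a unit clause — contradiction.
Both values of p4 lead to a conflict.
Both values of p1 lead to a conflict.
Backtrack on p7: now try p7 = true.
The clause (p2) is unit, so p2 = true.
But (NOT p2) is also a unit clause — contradiction.
Both values of p7 lead to a conflict.
Backtrack on p5: now try p5 = true.
The clause (NOT p7) is unit, so p7 = false.
Try p4 = true.
The clause (NOT p3) is unit, so p3 = false.
But (p3) is also a unit clause — contradiction.
Backtrack on p4: now try p4 = false.
The clause (p6) is unit, so p6 = true.
The clause (p2) is unit, so p2 = true.
The clause (NOT p3) is unit, so p3 = false.
But (p3) is also a unit clause — contradiction.
Both values of p4 lead to a conflict.
Both values of p5 lead to a conflict.

UNSATISFIABLE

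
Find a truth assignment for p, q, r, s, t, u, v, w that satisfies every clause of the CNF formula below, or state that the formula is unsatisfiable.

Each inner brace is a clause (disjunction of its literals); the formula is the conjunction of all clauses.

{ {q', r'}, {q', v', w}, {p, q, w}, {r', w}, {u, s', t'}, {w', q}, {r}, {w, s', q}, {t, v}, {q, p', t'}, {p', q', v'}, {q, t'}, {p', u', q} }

(r) alone gives r = 1.
(q') alone gives q = 0.
(w) alone gives w = 1.
That conflicts with the unit clause (w').

UNSATISFIABLE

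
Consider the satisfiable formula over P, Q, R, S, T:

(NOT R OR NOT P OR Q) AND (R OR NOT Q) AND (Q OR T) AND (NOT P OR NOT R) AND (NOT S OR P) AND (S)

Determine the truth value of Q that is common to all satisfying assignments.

False

Suppose Q = true.
Unit clause (R) forces R = true.
Unit clause (NOT P) forces P = false.
Unit clause (NOT S) forces S = false.
But (S) is also a unit clause — contradiction.
So every satisfying assignment has Q = False.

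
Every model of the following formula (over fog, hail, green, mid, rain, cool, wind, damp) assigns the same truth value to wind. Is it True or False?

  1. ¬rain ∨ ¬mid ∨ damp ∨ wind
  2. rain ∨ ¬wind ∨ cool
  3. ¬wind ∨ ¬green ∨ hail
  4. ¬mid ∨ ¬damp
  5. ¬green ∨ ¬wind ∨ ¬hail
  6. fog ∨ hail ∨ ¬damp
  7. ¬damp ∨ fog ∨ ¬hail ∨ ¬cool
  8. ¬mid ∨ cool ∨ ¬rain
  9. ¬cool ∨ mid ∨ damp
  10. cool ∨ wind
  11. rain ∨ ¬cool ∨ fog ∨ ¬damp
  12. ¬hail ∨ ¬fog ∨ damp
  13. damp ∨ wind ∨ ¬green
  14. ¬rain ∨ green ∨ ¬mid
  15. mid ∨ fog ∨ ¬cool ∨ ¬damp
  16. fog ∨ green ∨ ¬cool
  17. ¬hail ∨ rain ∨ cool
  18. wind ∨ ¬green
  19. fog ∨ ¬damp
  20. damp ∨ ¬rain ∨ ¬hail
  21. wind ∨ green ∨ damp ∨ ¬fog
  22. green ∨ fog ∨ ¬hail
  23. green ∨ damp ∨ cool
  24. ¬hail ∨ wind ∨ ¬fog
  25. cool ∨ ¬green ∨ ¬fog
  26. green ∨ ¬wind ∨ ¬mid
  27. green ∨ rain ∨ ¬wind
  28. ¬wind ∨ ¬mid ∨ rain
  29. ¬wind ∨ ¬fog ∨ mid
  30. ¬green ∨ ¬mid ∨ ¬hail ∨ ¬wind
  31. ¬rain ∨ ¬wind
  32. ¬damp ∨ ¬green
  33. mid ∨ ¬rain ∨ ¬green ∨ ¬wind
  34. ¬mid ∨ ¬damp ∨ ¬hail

False

Suppose wind = True.
(¬rain) alone gives rain = False.
(cool) alone gives cool = True.
(green) alone gives green = True.
(hail) alone gives hail = True.
Now (¬hail) is unsatisfied and unit — conflict.
So every satisfying assignment has wind = False.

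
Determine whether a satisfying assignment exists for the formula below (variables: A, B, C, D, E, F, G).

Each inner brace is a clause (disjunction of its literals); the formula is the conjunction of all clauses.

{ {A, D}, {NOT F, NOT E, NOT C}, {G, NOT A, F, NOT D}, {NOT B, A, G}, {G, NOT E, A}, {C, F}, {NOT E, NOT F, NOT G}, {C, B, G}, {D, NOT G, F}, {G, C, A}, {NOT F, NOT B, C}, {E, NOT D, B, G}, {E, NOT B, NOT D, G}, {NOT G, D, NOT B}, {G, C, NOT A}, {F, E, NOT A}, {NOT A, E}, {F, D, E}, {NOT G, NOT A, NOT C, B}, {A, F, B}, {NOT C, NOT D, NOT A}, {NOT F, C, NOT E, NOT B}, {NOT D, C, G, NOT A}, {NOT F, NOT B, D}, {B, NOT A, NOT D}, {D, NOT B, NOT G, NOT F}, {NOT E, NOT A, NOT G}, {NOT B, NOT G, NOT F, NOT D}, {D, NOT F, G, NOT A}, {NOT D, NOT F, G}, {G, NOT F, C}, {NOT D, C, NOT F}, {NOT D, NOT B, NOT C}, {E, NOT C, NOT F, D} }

Satisfiable

Try A = true.
The clause (E) is unit, so E = true.
The clause (NOT G) is unit, so G = false.
The clause (C) is unit, so C = true.
The clause (NOT F) is unit, so F = false.
The clause (NOT D) is unit, so D = false.
All clauses hold; B can take either value.
A satisfying assignment: A=true,  B=false,  C=true,  D=false,  E=true,  F=false,  G=false.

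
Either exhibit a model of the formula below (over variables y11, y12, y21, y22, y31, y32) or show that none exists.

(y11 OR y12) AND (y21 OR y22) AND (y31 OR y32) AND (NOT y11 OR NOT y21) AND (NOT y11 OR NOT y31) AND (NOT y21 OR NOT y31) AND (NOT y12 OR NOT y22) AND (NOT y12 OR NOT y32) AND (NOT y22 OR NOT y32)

UNSATISFIABLE

Case y11 = true:
Unit clause (NOT y21) forces y21 = false.
Unit clause (y22) forces y22 = true.
Unit clause (NOT y31) forces y31 = false.
Unit clause (y32) forces y32 = true.
Now (NOT y32) is unsatisfied and unit — conflict.
Undo y11 and try y11 = false.
Unit clause (y12) forces y12 = true.
Unit clause (NOT y22) forces y22 = false.
Unit clause (y21) forces y21 = true.
Unit clause (NOT y31) forces y31 = false.
Unit clause (y32) forces y32 = true.
Now (NOT y32) is unsatisfied and unit — conflict.
Both values of y11 lead to a conflict.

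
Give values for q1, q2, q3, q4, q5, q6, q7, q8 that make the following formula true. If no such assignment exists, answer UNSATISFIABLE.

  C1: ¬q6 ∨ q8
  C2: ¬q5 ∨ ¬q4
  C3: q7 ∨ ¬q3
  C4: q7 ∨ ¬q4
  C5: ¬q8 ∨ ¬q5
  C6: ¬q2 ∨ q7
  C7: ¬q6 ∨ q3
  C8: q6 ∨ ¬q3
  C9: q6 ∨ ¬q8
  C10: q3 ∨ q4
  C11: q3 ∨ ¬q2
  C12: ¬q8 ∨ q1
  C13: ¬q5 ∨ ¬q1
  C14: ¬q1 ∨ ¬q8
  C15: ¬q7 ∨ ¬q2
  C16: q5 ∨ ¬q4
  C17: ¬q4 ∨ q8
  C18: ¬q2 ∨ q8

Try q6 = False.
(¬q3) alone gives q3 = False.
(¬q8) alone gives q8 = False.
(q4) alone gives q4 = True.
Now (¬q4) is unsatisfied and unit — conflict.
Undo q6 and try q6 = True.
(q8) alone gives q8 = True.
(¬q5) alone gives q5 = False.
(q3) alone gives q3 = True.
(q7) alone gives q7 = True.
(q1) alone gives q1 = True.
Now (¬q1) is unsatisfied and unit — conflict.
Neither q6 = True nor q6 = False works.

UNSATISFIABLE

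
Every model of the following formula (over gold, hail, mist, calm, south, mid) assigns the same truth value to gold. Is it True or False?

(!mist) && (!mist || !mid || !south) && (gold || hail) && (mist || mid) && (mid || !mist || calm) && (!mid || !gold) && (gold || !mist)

Suppose gold = true.
(!mist) alone gives mist = false.
(mid) alone gives mid = true.
That conflicts with the unit clause (!mid).
So every satisfying assignment has gold = False.

False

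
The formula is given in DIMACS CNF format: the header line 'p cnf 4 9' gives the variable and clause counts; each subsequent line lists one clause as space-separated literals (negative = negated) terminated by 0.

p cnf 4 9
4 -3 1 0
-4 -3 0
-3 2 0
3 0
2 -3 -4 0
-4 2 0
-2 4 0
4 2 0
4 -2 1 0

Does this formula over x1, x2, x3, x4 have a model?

Unsatisfiable

Unit clause (x3) forces x3 = True.
Unit clause (¬x4) forces x4 = False.
Unit clause (x1) forces x1 = True.
Unit clause (x2) forces x2 = True.
That conflicts with the unit clause (¬x2).
No assignment satisfies every clause.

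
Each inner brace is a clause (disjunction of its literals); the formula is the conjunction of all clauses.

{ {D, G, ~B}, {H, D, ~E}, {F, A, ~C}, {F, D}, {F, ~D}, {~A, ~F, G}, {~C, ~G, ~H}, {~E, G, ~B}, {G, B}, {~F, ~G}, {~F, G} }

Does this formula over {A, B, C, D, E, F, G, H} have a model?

No

Case F = 1:
From the singleton clause (~G), G = 0.
Now (G) is unsatisfied and unit — conflict.
Undo F and try F = 0.
From the singleton clause (D), D = 1.
Now (~D) is unsatisfied and unit — conflict.
Both values of F lead to a conflict.
No assignment satisfies every clause.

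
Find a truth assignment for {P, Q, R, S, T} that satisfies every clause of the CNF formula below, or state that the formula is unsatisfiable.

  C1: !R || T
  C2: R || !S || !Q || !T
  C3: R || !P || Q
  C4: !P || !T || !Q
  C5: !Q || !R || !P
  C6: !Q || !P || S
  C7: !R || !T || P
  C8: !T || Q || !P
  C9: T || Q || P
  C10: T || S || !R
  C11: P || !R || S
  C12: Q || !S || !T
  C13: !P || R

Suppose R = false.
(!P) alone gives P = false.
Suppose T = false.
(Q) alone gives Q = true.
Every clause is now satisfied; S is unconstrained.

P ↦ false,  Q ↦ true,  R ↦ false,  S ↦ false,  T ↦ false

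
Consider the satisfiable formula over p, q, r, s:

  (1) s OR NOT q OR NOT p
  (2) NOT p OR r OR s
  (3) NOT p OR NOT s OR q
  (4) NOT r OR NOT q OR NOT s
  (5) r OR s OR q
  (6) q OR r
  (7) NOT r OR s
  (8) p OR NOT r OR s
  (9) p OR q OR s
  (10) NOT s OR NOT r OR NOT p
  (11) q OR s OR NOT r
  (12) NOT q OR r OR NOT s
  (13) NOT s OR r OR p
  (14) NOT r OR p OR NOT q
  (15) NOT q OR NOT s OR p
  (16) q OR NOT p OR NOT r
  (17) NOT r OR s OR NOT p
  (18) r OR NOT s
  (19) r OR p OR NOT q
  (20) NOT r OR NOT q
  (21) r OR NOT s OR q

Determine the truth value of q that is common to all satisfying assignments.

Suppose q = true.
(NOT r) alone gives r = false.
(NOT s) alone gives s = false.
(NOT p) alone gives p = false.
Now (p) is unsatisfied and unit — conflict.
So every satisfying assignment has q = False.

False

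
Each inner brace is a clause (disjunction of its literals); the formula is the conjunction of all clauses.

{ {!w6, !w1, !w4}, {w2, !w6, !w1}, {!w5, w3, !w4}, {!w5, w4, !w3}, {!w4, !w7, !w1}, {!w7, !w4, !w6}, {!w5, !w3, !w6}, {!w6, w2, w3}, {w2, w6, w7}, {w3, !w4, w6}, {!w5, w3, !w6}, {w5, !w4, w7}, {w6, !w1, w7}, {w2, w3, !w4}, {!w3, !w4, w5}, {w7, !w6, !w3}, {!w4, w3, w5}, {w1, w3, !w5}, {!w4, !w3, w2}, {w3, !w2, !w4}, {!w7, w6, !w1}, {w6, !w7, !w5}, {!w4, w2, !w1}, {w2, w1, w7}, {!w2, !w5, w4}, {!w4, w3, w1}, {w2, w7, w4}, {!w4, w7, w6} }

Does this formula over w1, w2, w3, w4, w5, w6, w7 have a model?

Yes

Suppose w6 = true.
Suppose w1 = true.
(!w4) alone gives w4 = false.
(w2) alone gives w2 = true.
(!w5) alone gives w5 = false.
Suppose w7 = true.
All clauses hold; w3 can take either value.
A satisfying assignment: w1: true; w2: true; w3: false; w4: false; w5: false; w6: true; w7: true.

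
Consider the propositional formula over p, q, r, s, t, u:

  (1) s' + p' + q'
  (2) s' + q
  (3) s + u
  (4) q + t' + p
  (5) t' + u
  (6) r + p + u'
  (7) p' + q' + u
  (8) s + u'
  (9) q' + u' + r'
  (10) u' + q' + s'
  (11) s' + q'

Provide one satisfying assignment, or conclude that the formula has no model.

Try s = 0.
(u) alone gives u = 1.
Now (u') is unsatisfied and unit — conflict.
Undo s and try s = 1.
(q) alone gives q = 1.
Now (q') is unsatisfied and unit — conflict.
Either choice for s ends in contradiction.

UNSATISFIABLE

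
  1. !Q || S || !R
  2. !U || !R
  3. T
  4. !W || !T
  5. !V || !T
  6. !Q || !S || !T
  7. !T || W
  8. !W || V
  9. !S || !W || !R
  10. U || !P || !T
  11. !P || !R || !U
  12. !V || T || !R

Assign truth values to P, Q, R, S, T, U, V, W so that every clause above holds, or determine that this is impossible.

(T) alone gives T = true.
(!W) alone gives W = false.
Now (W) is unsatisfied and unit — conflict.

UNSATISFIABLE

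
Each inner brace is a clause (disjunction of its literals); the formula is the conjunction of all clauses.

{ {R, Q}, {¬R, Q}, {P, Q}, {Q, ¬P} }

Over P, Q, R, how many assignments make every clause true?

4

There are 2^3 = 8 truth assignments over (P, Q, R).
Split on R. With R = True, the clauses containing R are satisfied and ¬R drops from the rest; 2 of the 2^2 = 4 assignments to the other variables satisfy what remains.
With R = False, by the same count on the reduced clause set, 2 assignments work.
Total: 2 + 2 = 4.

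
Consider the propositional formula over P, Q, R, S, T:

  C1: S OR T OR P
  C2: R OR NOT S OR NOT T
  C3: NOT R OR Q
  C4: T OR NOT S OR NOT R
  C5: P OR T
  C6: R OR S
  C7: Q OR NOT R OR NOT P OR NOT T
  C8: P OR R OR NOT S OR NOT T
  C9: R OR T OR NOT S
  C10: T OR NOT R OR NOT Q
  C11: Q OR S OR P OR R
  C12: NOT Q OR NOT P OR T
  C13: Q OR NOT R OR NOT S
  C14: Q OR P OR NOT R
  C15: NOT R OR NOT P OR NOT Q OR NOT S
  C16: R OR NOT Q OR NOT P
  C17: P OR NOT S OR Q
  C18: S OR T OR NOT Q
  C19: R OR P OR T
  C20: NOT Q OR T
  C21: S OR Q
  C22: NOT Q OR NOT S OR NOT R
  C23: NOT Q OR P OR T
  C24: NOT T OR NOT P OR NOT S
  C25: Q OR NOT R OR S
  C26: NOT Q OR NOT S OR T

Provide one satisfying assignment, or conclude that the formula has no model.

Try R = true.
From the singleton clause (Q), Q = true.
From the singleton clause (T), T = true.
From the singleton clause (NOT S), S = false.
Every clause is now satisfied; P is unconstrained.

P ↦ false; Q ↦ true; R ↦ true; S ↦ false; T ↦ true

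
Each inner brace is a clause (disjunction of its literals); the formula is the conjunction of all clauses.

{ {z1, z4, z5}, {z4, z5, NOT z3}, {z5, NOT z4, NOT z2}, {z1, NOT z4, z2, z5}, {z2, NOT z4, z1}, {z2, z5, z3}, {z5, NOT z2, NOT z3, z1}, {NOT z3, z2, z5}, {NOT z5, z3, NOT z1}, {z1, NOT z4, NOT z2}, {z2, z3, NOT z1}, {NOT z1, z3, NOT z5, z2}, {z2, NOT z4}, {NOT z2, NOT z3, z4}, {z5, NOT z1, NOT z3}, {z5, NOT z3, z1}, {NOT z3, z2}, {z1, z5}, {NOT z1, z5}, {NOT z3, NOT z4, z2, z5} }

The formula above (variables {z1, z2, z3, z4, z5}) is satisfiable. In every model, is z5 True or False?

True

Suppose z5 = false.
The clause (z1) is unit, so z1 = true.
Now (NOT z1) is unsatisfied and unit — conflict.
So every satisfying assignment has z5 = True.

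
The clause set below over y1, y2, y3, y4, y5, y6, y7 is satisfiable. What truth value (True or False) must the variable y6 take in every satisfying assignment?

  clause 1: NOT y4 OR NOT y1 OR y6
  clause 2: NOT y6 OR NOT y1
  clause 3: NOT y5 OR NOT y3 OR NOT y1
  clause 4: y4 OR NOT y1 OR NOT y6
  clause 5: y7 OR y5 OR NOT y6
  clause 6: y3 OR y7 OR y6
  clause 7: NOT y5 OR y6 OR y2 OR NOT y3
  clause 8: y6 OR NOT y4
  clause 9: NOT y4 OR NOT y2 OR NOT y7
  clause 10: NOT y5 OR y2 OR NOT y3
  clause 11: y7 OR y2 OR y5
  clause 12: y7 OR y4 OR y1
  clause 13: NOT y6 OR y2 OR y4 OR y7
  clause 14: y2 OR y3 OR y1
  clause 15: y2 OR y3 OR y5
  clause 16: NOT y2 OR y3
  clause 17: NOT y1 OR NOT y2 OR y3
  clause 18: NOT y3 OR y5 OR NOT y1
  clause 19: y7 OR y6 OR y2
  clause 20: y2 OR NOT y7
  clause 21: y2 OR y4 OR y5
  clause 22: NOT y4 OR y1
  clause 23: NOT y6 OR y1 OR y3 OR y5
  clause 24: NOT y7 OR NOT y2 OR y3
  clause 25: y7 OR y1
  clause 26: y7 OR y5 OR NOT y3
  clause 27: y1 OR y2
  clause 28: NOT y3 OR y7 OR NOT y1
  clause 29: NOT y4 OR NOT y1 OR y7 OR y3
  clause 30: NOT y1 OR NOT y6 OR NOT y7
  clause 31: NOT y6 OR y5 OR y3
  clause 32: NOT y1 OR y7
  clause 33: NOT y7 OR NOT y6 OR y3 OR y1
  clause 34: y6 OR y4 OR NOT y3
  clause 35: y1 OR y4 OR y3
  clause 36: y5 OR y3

True

Suppose y6 = false.
Unit clause (NOT y4) forces y4 = false.
Unit clause (NOT y3) forces y3 = false.
Unit clause (y7) forces y7 = true.
Unit clause (NOT y2) forces y2 = false.
Now (y2) is unsatisfied and unit — conflict.
So every satisfying assignment has y6 = True.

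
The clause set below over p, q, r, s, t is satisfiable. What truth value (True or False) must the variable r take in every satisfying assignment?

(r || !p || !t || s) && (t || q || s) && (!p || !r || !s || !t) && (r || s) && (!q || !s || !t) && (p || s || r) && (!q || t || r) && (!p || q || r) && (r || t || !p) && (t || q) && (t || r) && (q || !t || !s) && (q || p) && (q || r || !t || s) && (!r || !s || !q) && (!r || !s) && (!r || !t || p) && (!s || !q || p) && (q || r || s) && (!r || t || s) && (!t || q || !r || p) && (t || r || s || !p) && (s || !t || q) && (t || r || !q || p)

Suppose r = false.
The clause (s) is unit, so s = true.
The clause (t) is unit, so t = true.
The clause (!q) is unit, so q = false.
That conflicts with the unit clause (q).
So every satisfying assignment has r = True.

True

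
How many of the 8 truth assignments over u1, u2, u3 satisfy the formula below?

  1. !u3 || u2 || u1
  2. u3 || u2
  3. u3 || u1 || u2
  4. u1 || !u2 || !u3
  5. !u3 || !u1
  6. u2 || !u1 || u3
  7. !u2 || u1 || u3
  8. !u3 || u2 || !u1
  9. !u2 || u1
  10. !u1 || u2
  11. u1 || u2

There are 2^3 = 8 truth assignments over (u1, u2, u3).
Check each against the 11 clauses (columns in the order u1, u2, u3):
  F F F  ✗ fails (u3 || u2)
  F F T  ✗ fails (!u3 || u2 || u1)
  F T F  ✗ fails (!u2 || u1 || u3)
  F T T  ✗ fails (u1 || !u2 || !u3)
  T F F  ✗ fails (u3 || u2)
  T F T  ✗ fails (!u3 || !u1)
  T T F  ✓ satisfies all
  T T T  ✗ fails (!u3 || !u1)
1 of the 8 rows is a model.

1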